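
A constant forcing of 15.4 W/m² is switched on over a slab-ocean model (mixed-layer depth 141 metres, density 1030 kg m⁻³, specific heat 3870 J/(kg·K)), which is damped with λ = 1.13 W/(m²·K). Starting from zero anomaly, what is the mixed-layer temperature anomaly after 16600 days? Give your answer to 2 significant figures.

13 K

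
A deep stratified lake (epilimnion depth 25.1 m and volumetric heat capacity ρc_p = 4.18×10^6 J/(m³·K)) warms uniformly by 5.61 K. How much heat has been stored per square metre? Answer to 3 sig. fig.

5.89×10^8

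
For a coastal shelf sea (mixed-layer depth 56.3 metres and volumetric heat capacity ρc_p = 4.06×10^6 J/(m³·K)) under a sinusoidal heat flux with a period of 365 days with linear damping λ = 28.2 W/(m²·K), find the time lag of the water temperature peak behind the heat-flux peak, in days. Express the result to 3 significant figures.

59.0 days

Areal heat capacity C = ρc_p × D = 4.06×10^6 × 56.3 = 2.29×10^8 J/(m^2 K).
ω = 2π / 3.15×10^7 s = 1.99×10^-7 s⁻¹.
Phase lag φ = arctan(Cω/λ) = arctan(45.5/28.2) = 1.02 rad.
Time lag = φ / ω = 1.02 / 1.99×10^-7 = 5.10×10^6 s = 59.0 days.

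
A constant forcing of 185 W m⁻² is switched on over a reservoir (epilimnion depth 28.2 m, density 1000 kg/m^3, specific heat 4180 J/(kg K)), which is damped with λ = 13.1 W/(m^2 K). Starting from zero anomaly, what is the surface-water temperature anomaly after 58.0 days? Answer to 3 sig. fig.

Areal heat capacity C = ρ c_p D = 1000 × 4180 × 28.2 = 1.18×10^8 J/(m²·K).
τ = C / λ = 1.18×10^8 / 13.1 = 9.00×10^6 s.
Equilibrium anomaly ΔT_eq = F / λ = 185 / 13.1 = 14.1 K.
t = 58.0 days = 5.01×10^6 s, so t/τ = 0.557.
ΔT(t) = ΔT_eq (1 − e^(−t/τ)) = 14.1 × (1 − e^−0.557) = 6.03 K.

6.03 K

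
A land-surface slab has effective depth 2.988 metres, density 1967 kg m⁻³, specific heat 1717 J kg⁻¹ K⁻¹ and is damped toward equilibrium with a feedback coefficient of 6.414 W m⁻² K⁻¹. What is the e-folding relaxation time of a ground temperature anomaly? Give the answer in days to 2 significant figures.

18 days

Areal heat capacity C = ρ c_p D = 1967 × 1717 × 2.988 = 1.01×10^7 J/(m²·K).
Relaxation time τ = C / λ = 1.01×10^7 / 6.414 = 1.57×10^6 s.
In days: 1.57×10^6 s / (86400 s/day) = 18.2 days.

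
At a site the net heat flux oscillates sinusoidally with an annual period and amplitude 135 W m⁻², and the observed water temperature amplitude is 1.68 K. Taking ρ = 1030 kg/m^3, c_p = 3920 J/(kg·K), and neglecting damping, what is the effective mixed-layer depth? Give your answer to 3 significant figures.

ω = 2π / 3.15×10^7 s = 1.99×10^-7 s⁻¹.
Required C = F₀ / (A ω) = 135 / (1.68 × 1.99×10^-7) = 4.03×10^8 J/(m²·K).
D = C / (ρ c_p) = 4.03×10^8 / (1030 × 3920) = 99.9 m.

99.9 m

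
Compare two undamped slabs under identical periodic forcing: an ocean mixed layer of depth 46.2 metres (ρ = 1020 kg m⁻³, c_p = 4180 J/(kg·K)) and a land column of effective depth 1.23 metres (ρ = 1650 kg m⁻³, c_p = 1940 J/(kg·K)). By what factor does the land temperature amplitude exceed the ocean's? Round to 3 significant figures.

50.0

C_ocean = 1020 × 4180 × 46.2 = 1.97×10^8 J/(m²·K).
C_land = 1650 × 1940 × 1.23 = 3.94×10^6 J/(m²·K).
Undamped amplitude ∝ 1/C, so A_land/A_ocean = C_ocean/C_land = 50.0.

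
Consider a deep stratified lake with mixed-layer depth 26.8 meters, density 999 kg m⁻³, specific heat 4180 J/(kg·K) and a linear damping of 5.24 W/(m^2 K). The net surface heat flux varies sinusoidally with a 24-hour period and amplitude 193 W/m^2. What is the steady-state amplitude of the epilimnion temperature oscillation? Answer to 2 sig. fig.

0.024 K

Areal heat capacity C = ρ c_p D = 999 × 4180 × 26.8 = 1.12×10^8 J m⁻² K⁻¹.
Angular frequency ω = 2π / T = 2π / 86400 s = 7.27×10^-5 s⁻¹.
√((Cω)² + λ²) = √((8140)² + 5.24²) = 8140 W/(m²·K).
Amplitude A = F₀ / √((Cω)²+λ²) = 193 / 8140 = 0.0237 K.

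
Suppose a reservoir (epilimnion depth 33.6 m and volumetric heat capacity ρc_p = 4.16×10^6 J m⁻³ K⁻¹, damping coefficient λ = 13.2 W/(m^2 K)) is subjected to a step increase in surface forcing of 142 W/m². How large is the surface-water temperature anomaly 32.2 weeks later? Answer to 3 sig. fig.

Areal heat capacity C = ρc_p × D = 4.16×10^6 × 33.6 = 1.40×10^8 J m⁻² K⁻¹.
τ = C / λ = 1.40×10^8 / 13.2 = 1.06×10^7 s.
Equilibrium anomaly ΔT_eq = F / λ = 142 / 13.2 = 10.8 K.
t = 32.2 weeks = 1.95×10^7 s, so t/τ = 1.84.
ΔT(t) = ΔT_eq (1 − e^(−t/τ)) = 10.8 × (1 − e^−1.84) = 9.05 K.

9.05 K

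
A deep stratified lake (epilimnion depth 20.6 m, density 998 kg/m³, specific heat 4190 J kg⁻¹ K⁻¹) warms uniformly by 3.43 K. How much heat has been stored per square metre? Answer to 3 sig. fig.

2.95×10^8

Areal heat capacity C = ρ c_p D = 998 × 4190 × 20.6 = 8.61×10^7 J m⁻² K⁻¹.
ΔQ = C ΔT = 8.61×10^7 × 3.43 = 2.95×10^8 J/m².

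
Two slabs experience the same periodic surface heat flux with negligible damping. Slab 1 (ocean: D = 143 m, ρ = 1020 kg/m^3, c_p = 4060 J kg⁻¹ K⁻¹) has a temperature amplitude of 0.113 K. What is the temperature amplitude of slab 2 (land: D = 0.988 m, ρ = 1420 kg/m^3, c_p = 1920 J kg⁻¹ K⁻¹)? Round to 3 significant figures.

C_ocean = 5.92×10^8 J/(m²·K); C_land = 2.69×10^6 J/(m²·K).
A ∝ 1/C ⇒ A_land = A_ocean × C_ocean/C_land = 0.113 × 220 = 24.8 K.

24.8 K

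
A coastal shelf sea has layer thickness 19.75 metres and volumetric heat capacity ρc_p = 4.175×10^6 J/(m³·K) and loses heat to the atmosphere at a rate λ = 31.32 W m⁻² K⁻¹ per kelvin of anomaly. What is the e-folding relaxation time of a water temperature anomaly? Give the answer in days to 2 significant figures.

Areal heat capacity C = ρc_p × D = 4.175×10^6 × 19.75 = 8.25×10^7 J/(m^2 K).
Relaxation time τ = C / λ = 8.25×10^7 / 31.32 = 2.63×10^6 s.
In days: 2.63×10^6 s / (86400 s/day) = 30.5 days.

30 days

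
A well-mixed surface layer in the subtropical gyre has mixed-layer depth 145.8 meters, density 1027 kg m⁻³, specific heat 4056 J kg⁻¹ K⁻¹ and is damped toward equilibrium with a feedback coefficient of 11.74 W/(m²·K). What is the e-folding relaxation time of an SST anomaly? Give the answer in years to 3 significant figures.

Areal heat capacity C = ρ c_p D = 1027 × 4056 × 145.8 = 6.07×10^8 J/(m²·K).
Relaxation time τ = C / λ = 6.07×10^8 / 11.74 = 5.17×10^7 s.
In years: 5.17×10^7 s / (3.156×10^7 s/year) = 1.64 years.

1.64 years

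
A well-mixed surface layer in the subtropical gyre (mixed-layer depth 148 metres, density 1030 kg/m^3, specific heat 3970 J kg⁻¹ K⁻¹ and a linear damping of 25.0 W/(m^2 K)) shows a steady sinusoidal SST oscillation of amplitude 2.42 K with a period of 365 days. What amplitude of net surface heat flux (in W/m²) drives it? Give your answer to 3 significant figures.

Areal heat capacity C = ρ c_p D = 1030 × 3970 × 148 = 6.05×10^8 J/(m^2 K).
ω = 2π / 3.15×10^7 s = 1.99×10^-7 s⁻¹.
√((Cω)² + λ²) = √((121)² + 25.0²) = 123 W/(m²·K).
F₀ = A × √((Cω)²+λ²) = 2.42 × 123 = 298 W/m².

298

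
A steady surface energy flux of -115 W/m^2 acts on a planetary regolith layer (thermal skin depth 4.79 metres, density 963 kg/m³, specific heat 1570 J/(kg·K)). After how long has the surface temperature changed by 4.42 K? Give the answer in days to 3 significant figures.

3.22 days

Areal heat capacity C = ρ c_p D = 963 × 1570 × 4.79 = 7.24×10^6 J/(m^2 K).
Time required: Δt = C ΔT / F = 7.24×10^6 × -4.42 / -115 = 2.78×10^5 s.
In days: 2.78×10^5 s / (86400 s/day) = 3.22 days.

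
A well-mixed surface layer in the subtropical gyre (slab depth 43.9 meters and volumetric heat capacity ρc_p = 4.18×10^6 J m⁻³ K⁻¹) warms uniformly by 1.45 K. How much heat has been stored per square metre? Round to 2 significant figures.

2.7×10^8

Areal heat capacity C = ρc_p × D = 4.18×10^6 × 43.9 = 1.84×10^8 J/(m²·K).
ΔQ = C ΔT = 1.84×10^8 × 1.45 = 2.66×10^8 J/m².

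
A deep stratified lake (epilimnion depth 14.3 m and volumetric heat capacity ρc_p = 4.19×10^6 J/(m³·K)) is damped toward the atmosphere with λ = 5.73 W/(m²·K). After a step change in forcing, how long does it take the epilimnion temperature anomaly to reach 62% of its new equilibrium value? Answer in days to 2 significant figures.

120 days

Areal heat capacity C = ρc_p × D = 4.19×10^6 × 14.3 = 5.99×10^7 J/(m²·K).
τ = C / λ = 5.99×10^7 / 5.73 = 1.05×10^7 s.
Fraction reached: 1 − e^(−t/τ) = 0.62 ⇒ t = −τ ln(1 − 0.62) = τ × 0.968.
t = 1.01×10^7 s = 117 days.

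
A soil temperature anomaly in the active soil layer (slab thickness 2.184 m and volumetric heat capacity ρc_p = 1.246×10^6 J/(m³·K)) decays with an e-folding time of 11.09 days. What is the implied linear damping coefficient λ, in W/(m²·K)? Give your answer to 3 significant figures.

2.84

Areal heat capacity C = ρc_p × D = 1.246×10^6 × 2.184 = 2.72×10^6 J m⁻² K⁻¹.
τ = 11.09 days = 9.58×10^5 s.
λ = C / τ = 2.72×10^6 / 9.58×10^5 = 2.84 W/(m²·K).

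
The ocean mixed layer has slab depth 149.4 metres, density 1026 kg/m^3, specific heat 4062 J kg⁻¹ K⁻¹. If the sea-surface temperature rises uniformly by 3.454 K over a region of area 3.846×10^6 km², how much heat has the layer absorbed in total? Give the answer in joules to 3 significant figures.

8.27×10^21 J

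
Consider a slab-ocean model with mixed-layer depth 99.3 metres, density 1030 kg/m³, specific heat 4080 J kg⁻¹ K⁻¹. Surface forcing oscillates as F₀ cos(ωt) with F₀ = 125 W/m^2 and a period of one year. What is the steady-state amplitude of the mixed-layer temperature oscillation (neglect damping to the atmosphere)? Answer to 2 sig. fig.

1.5 K

Areal heat capacity C = ρ c_p D = 1030 × 4080 × 99.3 = 4.17×10^8 J/(m^2 K).
Angular frequency ω = 2π / T = 2π / 3.15×10^7 s = 1.99×10^-7 s⁻¹.
Cω = 4.17×10^8 × 1.99×10^-7 = 83.1 W/(m²·K).
Amplitude A = F₀ / (Cω) = 125 / 83.1 = 1.50 K.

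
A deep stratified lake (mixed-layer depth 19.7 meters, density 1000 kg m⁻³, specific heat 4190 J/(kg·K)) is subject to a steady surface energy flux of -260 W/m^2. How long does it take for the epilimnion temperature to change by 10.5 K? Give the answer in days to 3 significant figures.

38.6 days

Areal heat capacity C = ρ c_p D = 1000 × 4190 × 19.7 = 8.25×10^7 J/(m²·K).
Time required: Δt = C ΔT / F = 8.25×10^7 × -10.5 / -260 = 3.33×10^6 s.
In days: 3.33×10^6 s / (86400 s/day) = 38.6 days.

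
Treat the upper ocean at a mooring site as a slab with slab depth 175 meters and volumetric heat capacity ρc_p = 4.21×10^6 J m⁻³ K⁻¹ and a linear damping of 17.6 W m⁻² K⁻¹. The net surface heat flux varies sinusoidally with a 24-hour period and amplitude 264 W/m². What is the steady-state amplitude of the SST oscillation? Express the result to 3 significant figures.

Areal heat capacity C = ρc_p × D = 4.21×10^6 × 175 = 7.37×10^8 J/(m²·K).
Angular frequency ω = 2π / T = 2π / 86400 s = 7.27×10^-5 s⁻¹.
√((Cω)² + λ²) = √((53600)² + 17.6²) = 53600 W/(m²·K).
Amplitude A = F₀ / √((Cω)²+λ²) = 264 / 53600 = 0.00493 K.

0.00493 K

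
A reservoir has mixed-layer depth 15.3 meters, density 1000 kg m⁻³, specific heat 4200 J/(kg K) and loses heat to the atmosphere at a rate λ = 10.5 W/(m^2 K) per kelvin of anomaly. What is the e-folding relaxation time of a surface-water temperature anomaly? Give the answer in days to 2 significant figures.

Areal heat capacity C = ρ c_p D = 1000 × 4200 × 15.3 = 6.43×10^7 J m⁻² K⁻¹.
Relaxation time τ = C / λ = 6.43×10^7 / 10.5 = 6.12×10^6 s.
In days: 6.12×10^6 s / (86400 s/day) = 70.8 days.

71 days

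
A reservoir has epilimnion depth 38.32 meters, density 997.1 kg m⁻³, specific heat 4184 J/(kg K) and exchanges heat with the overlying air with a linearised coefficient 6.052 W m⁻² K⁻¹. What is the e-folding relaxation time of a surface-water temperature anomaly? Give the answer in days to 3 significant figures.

Areal heat capacity C = ρ c_p D = 997.1 × 4184 × 38.32 = 1.60×10^8 J/(m^2 K).
Relaxation time τ = C / λ = 1.60×10^8 / 6.052 = 2.64×10^7 s.
In days: 2.64×10^7 s / (86400 s/day) = 306 days.

306 days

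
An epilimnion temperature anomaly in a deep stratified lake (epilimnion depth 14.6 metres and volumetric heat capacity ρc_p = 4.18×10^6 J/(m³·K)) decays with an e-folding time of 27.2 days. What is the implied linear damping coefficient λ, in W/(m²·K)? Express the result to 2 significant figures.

26

Areal heat capacity C = ρc_p × D = 4.18×10^6 × 14.6 = 6.10×10^7 J m⁻² K⁻¹.
τ = 27.2 days = 2.35×10^6 s.
λ = C / τ = 6.10×10^7 / 2.35×10^6 = 26.0 W/(m²·K).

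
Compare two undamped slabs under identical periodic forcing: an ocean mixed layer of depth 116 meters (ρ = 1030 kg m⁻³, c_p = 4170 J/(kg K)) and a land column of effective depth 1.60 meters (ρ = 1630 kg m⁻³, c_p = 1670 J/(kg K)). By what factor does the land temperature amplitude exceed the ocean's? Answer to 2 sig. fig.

C_ocean = 1030 × 4170 × 116 = 4.98×10^8 J/(m²·K).
C_land = 1630 × 1670 × 1.60 = 4.36×10^6 J/(m²·K).
Undamped amplitude ∝ 1/C, so A_land/A_ocean = C_ocean/C_land = 114.

110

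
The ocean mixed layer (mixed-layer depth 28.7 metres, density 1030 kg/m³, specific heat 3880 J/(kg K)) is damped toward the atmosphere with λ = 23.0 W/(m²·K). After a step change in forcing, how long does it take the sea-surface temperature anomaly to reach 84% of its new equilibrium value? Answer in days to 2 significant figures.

110 days

Areal heat capacity C = ρ c_p D = 1030 × 3880 × 28.7 = 1.15×10^8 J m⁻² K⁻¹.
τ = C / λ = 1.15×10^8 / 23.0 = 4.99×10^6 s.
Fraction reached: 1 − e^(−t/τ) = 0.84 ⇒ t = −τ ln(1 − 0.84) = τ × 1.83.
t = 9.14×10^6 s = 106 days.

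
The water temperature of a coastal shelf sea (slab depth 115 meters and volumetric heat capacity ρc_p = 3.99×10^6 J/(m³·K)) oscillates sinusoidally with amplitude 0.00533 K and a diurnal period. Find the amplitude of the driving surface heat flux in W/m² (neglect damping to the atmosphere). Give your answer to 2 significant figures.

180

Areal heat capacity C = ρc_p × D = 3.99×10^6 × 115 = 4.59×10^8 J/(m^2 K).
ω = 2π / 86400 s = 7.27×10^-5 s⁻¹.
Cω = 4.59×10^8 × 7.27×10^-5 = 33400 W/(m²·K).
F₀ = A × Cω = 0.00533 × 33400 = 178 W/m².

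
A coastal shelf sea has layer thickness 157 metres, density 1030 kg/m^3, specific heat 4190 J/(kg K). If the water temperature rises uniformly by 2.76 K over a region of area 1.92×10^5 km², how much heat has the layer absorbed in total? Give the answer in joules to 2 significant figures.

3.6×10^20 J

Areal heat capacity C = ρ c_p D = 1030 × 4190 × 157 = 6.78×10^8 J m⁻² K⁻¹.
Heat per unit area: q = C ΔT = 6.78×10^8 × 2.76 = 1.87×10^9 J/m².
Total heat: Q = q × A = 1.87×10^9 × (1.92×10^5 × 10⁶ m²) = 3.59×10^20 J.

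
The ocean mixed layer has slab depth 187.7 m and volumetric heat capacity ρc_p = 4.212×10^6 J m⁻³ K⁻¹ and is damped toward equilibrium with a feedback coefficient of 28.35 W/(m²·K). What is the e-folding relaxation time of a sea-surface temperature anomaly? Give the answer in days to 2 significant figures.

Areal heat capacity C = ρc_p × D = 4.212×10^6 × 187.7 = 7.91×10^8 J/(m²·K).
Relaxation time τ = C / λ = 7.91×10^8 / 28.35 = 2.79×10^7 s.
In days: 2.79×10^7 s / (86400 s/day) = 323 days.

320 days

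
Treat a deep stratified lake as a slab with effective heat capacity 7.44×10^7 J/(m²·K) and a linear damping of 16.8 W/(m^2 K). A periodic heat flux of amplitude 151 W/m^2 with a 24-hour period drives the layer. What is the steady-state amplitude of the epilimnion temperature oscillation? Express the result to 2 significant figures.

Areal heat capacity C = 7.44×10^7 J/(m²·K) (given).
Angular frequency ω = 2π / T = 2π / 86400 s = 7.27×10^-5 s⁻¹.
√((Cω)² + λ²) = √((5410)² + 16.8²) = 5410 W/(m²·K).
Amplitude A = F₀ / √((Cω)²+λ²) = 151 / 5410 = 0.0279 K.

0.028 K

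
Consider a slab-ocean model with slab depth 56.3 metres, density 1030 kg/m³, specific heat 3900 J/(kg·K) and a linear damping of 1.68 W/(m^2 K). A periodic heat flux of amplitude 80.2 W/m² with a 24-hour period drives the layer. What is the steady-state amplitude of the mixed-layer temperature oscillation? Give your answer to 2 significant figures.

Areal heat capacity C = ρ c_p D = 1030 × 3900 × 56.3 = 2.26×10^8 J/(m²·K).
Angular frequency ω = 2π / T = 2π / 86400 s = 7.27×10^-5 s⁻¹.
√((Cω)² + λ²) = √((16400)² + 1.68²) = 16400 W/(m²·K).
Amplitude A = F₀ / √((Cω)²+λ²) = 80.2 / 16400 = 0.00488 K.

0.0049 K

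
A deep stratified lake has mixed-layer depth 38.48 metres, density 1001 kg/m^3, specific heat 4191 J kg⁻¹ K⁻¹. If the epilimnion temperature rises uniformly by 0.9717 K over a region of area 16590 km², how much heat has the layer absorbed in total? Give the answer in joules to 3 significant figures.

Areal heat capacity C = ρ c_p D = 1001 × 4191 × 38.48 = 1.61×10^8 J/(m^2 K).
Heat per unit area: q = C ΔT = 1.61×10^8 × 0.9717 = 1.57×10^8 J/m².
Total heat: Q = q × A = 1.57×10^8 × (16590 × 10⁶ m²) = 2.60×10^18 J.

2.60×10^18 J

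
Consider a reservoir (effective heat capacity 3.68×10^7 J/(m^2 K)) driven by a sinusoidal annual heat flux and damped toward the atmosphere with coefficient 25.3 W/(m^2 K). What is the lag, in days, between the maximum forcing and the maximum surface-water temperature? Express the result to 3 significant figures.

Areal heat capacity C = 3.68×10^7 J/(m^2 K) (given).
ω = 2π / 3.15×10^7 s = 1.99×10^-7 s⁻¹.
Phase lag φ = arctan(Cω/λ) = arctan(7.33/25.3) = 0.282 rad.
Time lag = φ / ω = 0.282 / 1.99×10^-7 = 1.42×10^6 s = 16.4 days.

16.4 days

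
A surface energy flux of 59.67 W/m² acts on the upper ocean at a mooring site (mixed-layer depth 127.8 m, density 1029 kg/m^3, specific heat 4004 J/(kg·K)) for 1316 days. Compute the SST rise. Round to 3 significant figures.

12.9 K

Areal heat capacity C = ρ c_p D = 1029 × 4004 × 127.8 = 5.27×10^8 J m⁻² K⁻¹.
Net heat input Q = F Δt = 59.67 × (1316 days × 86400 s/day) = 6.78×10^9 J/m².
ΔT = Q / C = 6.78×10^9 / 5.27×10^8 = 12.9 K.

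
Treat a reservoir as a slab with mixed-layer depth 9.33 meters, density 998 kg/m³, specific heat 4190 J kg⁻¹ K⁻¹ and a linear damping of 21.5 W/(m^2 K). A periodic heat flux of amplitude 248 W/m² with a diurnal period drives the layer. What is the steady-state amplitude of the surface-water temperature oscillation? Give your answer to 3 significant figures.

0.0874 K

Areal heat capacity C = ρ c_p D = 998 × 4190 × 9.33 = 3.90×10^7 J/(m^2 K).
Angular frequency ω = 2π / T = 2π / 86400 s = 7.27×10^-5 s⁻¹.
√((Cω)² + λ²) = √((2840)² + 21.5²) = 2840 W/(m²·K).
Amplitude A = F₀ / √((Cω)²+λ²) = 248 / 2840 = 0.0874 K.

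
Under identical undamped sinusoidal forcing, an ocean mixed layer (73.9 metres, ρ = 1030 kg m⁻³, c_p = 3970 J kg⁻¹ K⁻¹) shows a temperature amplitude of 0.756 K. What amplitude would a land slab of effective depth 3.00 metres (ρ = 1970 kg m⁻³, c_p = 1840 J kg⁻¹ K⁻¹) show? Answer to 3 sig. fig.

21.0 K

C_ocean = 3.02×10^8 J/(m²·K); C_land = 1.09×10^7 J/(m²·K).
A ∝ 1/C ⇒ A_land = A_ocean × C_ocean/C_land = 0.756 × 27.8 = 21.0 K.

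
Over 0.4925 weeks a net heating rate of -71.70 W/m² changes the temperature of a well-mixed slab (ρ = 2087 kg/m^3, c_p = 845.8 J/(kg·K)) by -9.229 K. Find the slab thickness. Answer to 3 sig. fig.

Heat input Q = F Δt = -71.70 × 2.98×10^5 s = -2.14×10^7 J/m².
Required areal heat capacity C = Q / ΔT = 2.31×10^6 J/(m²·K).
Depth D = C / (ρ c_p) = 2.31×10^6 / (2087 × 845.8) = 1.31 m.

1.31 m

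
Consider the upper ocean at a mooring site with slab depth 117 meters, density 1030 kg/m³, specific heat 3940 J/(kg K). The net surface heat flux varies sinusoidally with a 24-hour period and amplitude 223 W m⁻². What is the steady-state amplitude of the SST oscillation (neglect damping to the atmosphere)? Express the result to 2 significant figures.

0.0065 K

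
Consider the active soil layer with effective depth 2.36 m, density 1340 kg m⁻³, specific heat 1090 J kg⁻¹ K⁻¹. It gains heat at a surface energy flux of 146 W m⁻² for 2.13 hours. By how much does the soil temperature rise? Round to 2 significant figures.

Areal heat capacity C = ρ c_p D = 1340 × 1090 × 2.36 = 3.45×10^6 J/(m²·K).
Net heat input Q = F Δt = 146 × (2.13 hours × 3600 s/hour) = 1.12×10^6 J/m².
ΔT = Q / C = 1.12×10^6 / 3.45×10^6 = 0.325 K.

0.32 K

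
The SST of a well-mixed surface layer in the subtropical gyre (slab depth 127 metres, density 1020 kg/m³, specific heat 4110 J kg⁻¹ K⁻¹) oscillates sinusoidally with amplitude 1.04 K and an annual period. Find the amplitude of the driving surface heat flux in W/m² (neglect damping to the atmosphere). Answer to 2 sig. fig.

Areal heat capacity C = ρ c_p D = 1020 × 4110 × 127 = 5.32×10^8 J/(m^2 K).
ω = 2π / 3.15×10^7 s = 1.99×10^-7 s⁻¹.
Cω = 5.32×10^8 × 1.99×10^-7 = 106 W/(m²·K).
F₀ = A × Cω = 1.04 × 106 = 110 W/m².

110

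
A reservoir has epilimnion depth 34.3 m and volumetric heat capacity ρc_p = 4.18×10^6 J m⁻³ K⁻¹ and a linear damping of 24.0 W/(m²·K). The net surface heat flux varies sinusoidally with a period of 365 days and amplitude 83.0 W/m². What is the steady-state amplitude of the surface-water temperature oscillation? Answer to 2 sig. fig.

Areal heat capacity C = ρc_p × D = 4.18×10^6 × 34.3 = 1.43×10^8 J/(m²·K).
Angular frequency ω = 2π / T = 2π / 3.15×10^7 s = 1.99×10^-7 s⁻¹.
√((Cω)² + λ²) = √((28.6)² + 24.0²) = 37.3 W/(m²·K).
Amplitude A = F₀ / √((Cω)²+λ²) = 83.0 / 37.3 = 2.22 K.

2.2 K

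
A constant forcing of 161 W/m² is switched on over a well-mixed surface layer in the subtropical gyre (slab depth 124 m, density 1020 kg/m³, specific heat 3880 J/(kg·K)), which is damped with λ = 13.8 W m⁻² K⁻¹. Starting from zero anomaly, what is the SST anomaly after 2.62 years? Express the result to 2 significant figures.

11 K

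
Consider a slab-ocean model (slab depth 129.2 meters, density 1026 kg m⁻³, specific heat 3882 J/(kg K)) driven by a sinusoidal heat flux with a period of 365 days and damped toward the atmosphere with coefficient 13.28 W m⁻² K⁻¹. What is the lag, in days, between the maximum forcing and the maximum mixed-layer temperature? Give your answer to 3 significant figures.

83.8 days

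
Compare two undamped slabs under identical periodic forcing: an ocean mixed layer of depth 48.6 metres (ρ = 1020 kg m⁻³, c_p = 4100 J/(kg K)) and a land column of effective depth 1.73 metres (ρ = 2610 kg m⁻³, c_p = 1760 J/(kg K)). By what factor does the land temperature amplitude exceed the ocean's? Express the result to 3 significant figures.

25.6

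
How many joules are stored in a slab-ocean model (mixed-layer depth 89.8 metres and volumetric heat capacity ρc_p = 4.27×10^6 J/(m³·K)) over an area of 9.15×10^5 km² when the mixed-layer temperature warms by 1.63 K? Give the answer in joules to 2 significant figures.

5.7×10^20 J

Areal heat capacity C = ρc_p × D = 4.27×10^6 × 89.8 = 3.83×10^8 J m⁻² K⁻¹.
Heat per unit area: q = C ΔT = 3.83×10^8 × 1.63 = 6.25×10^8 J/m².
Total heat: Q = q × A = 6.25×10^8 × (9.15×10^5 × 10⁶ m²) = 5.72×10^20 J.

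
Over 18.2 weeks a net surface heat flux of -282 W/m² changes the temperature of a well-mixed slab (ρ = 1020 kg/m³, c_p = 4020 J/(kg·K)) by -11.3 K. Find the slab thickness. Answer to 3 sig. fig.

67.0 m

Heat input Q = F Δt = -282 × 1.10×10^7 s = -3.10×10^9 J/m².
Required areal heat capacity C = Q / ΔT = 2.75×10^8 J/(m²·K).
Depth D = C / (ρ c_p) = 2.75×10^8 / (1020 × 4020) = 67.0 m.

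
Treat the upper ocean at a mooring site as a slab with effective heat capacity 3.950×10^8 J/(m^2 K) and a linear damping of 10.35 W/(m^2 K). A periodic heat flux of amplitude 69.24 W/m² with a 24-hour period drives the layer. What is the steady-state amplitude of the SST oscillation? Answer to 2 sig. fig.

0.0024 K

Areal heat capacity C = 3.950×10^8 J/(m^2 K) (given).
Angular frequency ω = 2π / T = 2π / 86400 s = 7.27×10^-5 s⁻¹.
√((Cω)² + λ²) = √((28700)² + 10.35²) = 28700 W/(m²·K).
Amplitude A = F₀ / √((Cω)²+λ²) = 69.24 / 28700 = 0.00241 K.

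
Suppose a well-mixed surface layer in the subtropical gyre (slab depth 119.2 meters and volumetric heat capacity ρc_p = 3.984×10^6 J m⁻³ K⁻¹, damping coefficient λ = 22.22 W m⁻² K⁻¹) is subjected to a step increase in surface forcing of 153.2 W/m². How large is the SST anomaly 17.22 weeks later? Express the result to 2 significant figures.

2.7 K

Areal heat capacity C = ρc_p × D = 3.984×10^6 × 119.2 = 4.75×10^8 J/(m²·K).
τ = C / λ = 4.75×10^8 / 22.22 = 2.14×10^7 s.
Equilibrium anomaly ΔT_eq = F / λ = 153.2 / 22.22 = 6.89 K.
t = 17.22 weeks = 1.04×10^7 s, so t/τ = 0.487.
ΔT(t) = ΔT_eq (1 − e^(−t/τ)) = 6.89 × (1 − e^−0.487) = 2.66 K.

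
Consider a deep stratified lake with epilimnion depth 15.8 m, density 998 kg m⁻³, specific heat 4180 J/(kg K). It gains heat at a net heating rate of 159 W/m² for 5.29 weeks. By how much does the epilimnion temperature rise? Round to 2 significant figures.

7.7 K

Areal heat capacity C = ρ c_p D = 998 × 4180 × 15.8 = 6.59×10^7 J/(m^2 K).
Net heat input Q = F Δt = 159 × (5.29 weeks × 6.048×10^5 s/week) = 5.09×10^8 J/m².
ΔT = Q / C = 5.09×10^8 / 6.59×10^7 = 7.72 K.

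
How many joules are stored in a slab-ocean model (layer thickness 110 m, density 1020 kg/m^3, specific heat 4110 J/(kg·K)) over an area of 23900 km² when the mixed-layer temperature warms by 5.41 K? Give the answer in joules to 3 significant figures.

Areal heat capacity C = ρ c_p D = 1020 × 4110 × 110 = 4.61×10^8 J/(m²·K).
Heat per unit area: q = C ΔT = 4.61×10^8 × 5.41 = 2.49×10^9 J/m².
Total heat: Q = q × A = 2.49×10^9 × (23900 × 10⁶ m²) = 5.96×10^19 J.

5.96×10^19 J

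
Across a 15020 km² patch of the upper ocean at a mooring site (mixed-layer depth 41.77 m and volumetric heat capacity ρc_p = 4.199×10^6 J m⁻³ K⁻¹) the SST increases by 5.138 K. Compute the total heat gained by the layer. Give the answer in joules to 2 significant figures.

1.4×10^19 J

Areal heat capacity C = ρc_p × D = 4.199×10^6 × 41.77 = 1.75×10^8 J m⁻² K⁻¹.
Heat per unit area: q = C ΔT = 1.75×10^8 × 5.138 = 9.01×10^8 J/m².
Total heat: Q = q × A = 9.01×10^8 × (15020 × 10⁶ m²) = 1.35×10^19 J.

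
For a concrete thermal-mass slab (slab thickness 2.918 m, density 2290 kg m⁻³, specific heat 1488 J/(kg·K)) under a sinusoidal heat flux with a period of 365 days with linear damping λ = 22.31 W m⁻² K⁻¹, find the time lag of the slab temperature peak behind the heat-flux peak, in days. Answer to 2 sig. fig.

Areal heat capacity C = ρ c_p D = 2290 × 1488 × 2.918 = 9.94×10^6 J/(m²·K).
ω = 2π / 3.15×10^7 s = 1.99×10^-7 s⁻¹.
Phase lag φ = arctan(Cω/λ) = arctan(1.98/22.31) = 0.0886 rad.
Time lag = φ / ω = 0.0886 / 1.99×10^-7 = 4.45×10^5 s = 5.14 days.

5.1 days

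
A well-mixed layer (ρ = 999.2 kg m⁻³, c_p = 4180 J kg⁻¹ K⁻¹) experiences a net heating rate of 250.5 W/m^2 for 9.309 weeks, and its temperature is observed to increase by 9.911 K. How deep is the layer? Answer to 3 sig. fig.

34.1 m

Heat input Q = F Δt = 250.5 × 5.63×10^6 s = 1.41×10^9 J/m².
Required areal heat capacity C = Q / ΔT = 1.42×10^8 J/(m²·K).
Depth D = C / (ρ c_p) = 1.42×10^8 / (999.2 × 4180) = 34.1 m.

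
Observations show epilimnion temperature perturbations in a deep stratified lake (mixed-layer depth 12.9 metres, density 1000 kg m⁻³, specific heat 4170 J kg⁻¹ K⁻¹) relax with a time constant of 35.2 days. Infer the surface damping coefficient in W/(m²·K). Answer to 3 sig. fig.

Areal heat capacity C = ρ c_p D = 1000 × 4170 × 12.9 = 5.38×10^7 J/(m^2 K).
τ = 35.2 days = 3.04×10^6 s.
λ = C / τ = 5.38×10^7 / 3.04×10^6 = 17.7 W/(m²·K).

17.7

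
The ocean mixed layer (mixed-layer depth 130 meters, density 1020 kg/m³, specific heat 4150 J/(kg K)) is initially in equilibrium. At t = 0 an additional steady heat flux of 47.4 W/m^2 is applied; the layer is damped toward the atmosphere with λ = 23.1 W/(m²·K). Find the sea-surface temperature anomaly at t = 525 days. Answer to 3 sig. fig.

1.75 K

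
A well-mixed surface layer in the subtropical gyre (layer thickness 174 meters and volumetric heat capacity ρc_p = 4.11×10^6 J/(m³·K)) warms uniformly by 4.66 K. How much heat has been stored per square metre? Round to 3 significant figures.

3.33×10^9

Areal heat capacity C = ρc_p × D = 4.11×10^6 × 174 = 7.15×10^8 J m⁻² K⁻¹.
ΔQ = C ΔT = 7.15×10^8 × 4.66 = 3.33×10^9 J/m².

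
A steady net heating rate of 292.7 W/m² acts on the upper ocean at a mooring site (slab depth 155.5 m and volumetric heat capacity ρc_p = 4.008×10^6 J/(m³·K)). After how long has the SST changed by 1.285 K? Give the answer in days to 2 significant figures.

32 days

Areal heat capacity C = ρc_p × D = 4.008×10^6 × 155.5 = 6.23×10^8 J/(m²·K).
Time required: Δt = C ΔT / F = 6.23×10^8 × 1.285 / 292.7 = 2.74×10^6 s.
In days: 2.74×10^6 s / (86400 s/day) = 31.7 days.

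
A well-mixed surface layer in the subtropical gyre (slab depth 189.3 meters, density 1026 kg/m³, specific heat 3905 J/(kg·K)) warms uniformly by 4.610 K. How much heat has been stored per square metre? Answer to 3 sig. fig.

3.50×10^9

Areal heat capacity C = ρ c_p D = 1026 × 3905 × 189.3 = 7.58×10^8 J/(m^2 K).
ΔQ = C ΔT = 7.58×10^8 × 4.610 = 3.50×10^9 J/m².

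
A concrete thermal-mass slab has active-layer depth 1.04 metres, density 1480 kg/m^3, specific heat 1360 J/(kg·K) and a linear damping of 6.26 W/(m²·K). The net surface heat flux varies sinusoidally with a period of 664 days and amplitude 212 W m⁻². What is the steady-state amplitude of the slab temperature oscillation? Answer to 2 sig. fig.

Areal heat capacity C = ρ c_p D = 1480 × 1360 × 1.04 = 2.09×10^6 J m⁻² K⁻¹.
Angular frequency ω = 2π / T = 2π / 5.74×10^7 s = 1.10×10^-7 s⁻¹.
√((Cω)² + λ²) = √((0.229)² + 6.26²) = 6.26 W/(m²·K).
Amplitude A = F₀ / √((Cω)²+λ²) = 212 / 6.26 = 33.8 K.

34 K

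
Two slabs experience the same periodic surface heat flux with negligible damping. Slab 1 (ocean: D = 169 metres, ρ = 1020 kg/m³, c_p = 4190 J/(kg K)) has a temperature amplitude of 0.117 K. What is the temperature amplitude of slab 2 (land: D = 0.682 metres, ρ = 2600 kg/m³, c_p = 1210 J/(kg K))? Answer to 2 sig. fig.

C_ocean = 7.22×10^8 J/(m²·K); C_land = 2.15×10^6 J/(m²·K).
A ∝ 1/C ⇒ A_land = A_ocean × C_ocean/C_land = 0.117 × 337 = 39.4 K.

39 K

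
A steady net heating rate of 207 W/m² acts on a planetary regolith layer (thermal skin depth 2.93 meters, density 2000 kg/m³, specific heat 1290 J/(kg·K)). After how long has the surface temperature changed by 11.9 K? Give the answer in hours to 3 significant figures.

121 hours

Areal heat capacity C = ρ c_p D = 2000 × 1290 × 2.93 = 7.56×10^6 J m⁻² K⁻¹.
Time required: Δt = C ΔT / F = 7.56×10^6 × 11.9 / 207 = 4.35×10^5 s.
In hours: 4.35×10^5 s / (3600 s/hour) = 121 hours.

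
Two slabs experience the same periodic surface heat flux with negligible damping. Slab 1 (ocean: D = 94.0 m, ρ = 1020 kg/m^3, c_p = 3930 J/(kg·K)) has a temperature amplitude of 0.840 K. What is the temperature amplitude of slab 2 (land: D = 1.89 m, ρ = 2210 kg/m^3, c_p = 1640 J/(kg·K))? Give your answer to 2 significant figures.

46 K

C_ocean = 3.77×10^8 J/(m²·K); C_land = 6.85×10^6 J/(m²·K).
A ∝ 1/C ⇒ A_land = A_ocean × C_ocean/C_land = 0.840 × 55.0 = 46.2 K.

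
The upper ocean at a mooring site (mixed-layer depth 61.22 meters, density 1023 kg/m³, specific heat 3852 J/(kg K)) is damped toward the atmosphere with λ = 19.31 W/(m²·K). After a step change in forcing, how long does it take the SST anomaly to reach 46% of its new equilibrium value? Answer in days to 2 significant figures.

89 days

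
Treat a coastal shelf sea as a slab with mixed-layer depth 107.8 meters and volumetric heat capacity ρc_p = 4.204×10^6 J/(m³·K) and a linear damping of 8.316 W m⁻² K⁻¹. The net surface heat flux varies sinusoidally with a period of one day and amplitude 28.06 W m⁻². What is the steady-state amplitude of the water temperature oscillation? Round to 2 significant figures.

Areal heat capacity C = ρc_p × D = 4.204×10^6 × 107.8 = 4.53×10^8 J/(m²·K).
Angular frequency ω = 2π / T = 2π / 86400 s = 7.27×10^-5 s⁻¹.
√((Cω)² + λ²) = √((33000)² + 8.316²) = 33000 W/(m²·K).
Amplitude A = F₀ / √((Cω)²+λ²) = 28.06 / 33000 = 8.51×10^-4 K.

8.5×10^-4 K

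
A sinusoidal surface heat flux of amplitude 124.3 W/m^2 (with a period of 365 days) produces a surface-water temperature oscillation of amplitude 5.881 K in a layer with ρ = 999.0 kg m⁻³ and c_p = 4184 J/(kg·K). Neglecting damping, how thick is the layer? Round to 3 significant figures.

ω = 2π / 3.15×10^7 s = 1.99×10^-7 s⁻¹.
Required C = F₀ / (A ω) = 124.3 / (5.881 × 1.99×10^-7) = 1.06×10^8 J/(m²·K).
D = C / (ρ c_p) = 1.06×10^8 / (999.0 × 4184) = 25.4 m.

25.4 m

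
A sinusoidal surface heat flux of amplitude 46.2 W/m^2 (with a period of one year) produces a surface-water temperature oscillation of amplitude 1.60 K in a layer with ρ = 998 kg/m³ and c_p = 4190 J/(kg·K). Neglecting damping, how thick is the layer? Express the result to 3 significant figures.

ω = 2π / 3.15×10^7 s = 1.99×10^-7 s⁻¹.
Required C = F₀ / (A ω) = 46.2 / (1.60 × 1.99×10^-7) = 1.45×10^8 J/(m²·K).
D = C / (ρ c_p) = 1.45×10^8 / (998 × 4190) = 34.7 m.

34.7 m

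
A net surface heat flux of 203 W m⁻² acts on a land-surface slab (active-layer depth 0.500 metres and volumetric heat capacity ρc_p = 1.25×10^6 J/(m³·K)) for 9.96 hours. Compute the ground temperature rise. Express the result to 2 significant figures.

Areal heat capacity C = ρc_p × D = 1.25×10^6 × 0.500 = 6.25×10^5 J/(m²·K).
Net heat input Q = F Δt = 203 × (9.96 hours × 3600 s/hour) = 7.28×10^6 J/m².
ΔT = Q / C = 7.28×10^6 / 6.25×10^5 = 11.6 K.

12 K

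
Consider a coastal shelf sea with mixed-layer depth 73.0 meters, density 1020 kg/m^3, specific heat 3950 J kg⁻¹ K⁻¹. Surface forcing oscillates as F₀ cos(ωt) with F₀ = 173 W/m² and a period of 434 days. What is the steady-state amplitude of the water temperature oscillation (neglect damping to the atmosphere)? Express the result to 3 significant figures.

Areal heat capacity C = ρ c_p D = 1020 × 3950 × 73.0 = 2.94×10^8 J/(m²·K).
Angular frequency ω = 2π / T = 2π / 3.75×10^7 s = 1.68×10^-7 s⁻¹.
Cω = 2.94×10^8 × 1.68×10^-7 = 49.3 W/(m²·K).
Amplitude A = F₀ / (Cω) = 173 / 49.3 = 3.51 K.

3.51 K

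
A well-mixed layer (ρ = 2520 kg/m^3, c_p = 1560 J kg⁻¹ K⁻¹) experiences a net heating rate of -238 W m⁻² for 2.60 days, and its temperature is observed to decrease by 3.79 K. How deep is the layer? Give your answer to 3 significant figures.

Heat input Q = F Δt = -238 × 2.25×10^5 s = -5.35×10^7 J/m².
Required areal heat capacity C = Q / ΔT = 1.41×10^7 J/(m²·K).
Depth D = C / (ρ c_p) = 1.41×10^7 / (2520 × 1560) = 3.59 m.

3.59 m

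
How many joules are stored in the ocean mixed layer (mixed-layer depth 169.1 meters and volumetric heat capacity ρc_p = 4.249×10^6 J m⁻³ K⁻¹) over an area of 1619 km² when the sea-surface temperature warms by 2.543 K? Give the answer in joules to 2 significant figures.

Areal heat capacity C = ρc_p × D = 4.249×10^6 × 169.1 = 7.19×10^8 J/(m^2 K).
Heat per unit area: q = C ΔT = 7.19×10^8 × 2.543 = 1.83×10^9 J/m².
Total heat: Q = q × A = 1.83×10^9 × (1619 × 10⁶ m²) = 2.96×10^18 J.

3.0×10^18 J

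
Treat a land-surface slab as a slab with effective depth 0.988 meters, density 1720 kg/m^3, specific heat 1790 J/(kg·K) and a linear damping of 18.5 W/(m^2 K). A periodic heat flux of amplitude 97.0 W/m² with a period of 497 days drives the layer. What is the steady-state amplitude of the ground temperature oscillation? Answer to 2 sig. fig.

5.2 K

Areal heat capacity C = ρ c_p D = 1720 × 1790 × 0.988 = 3.04×10^6 J/(m²·K).
Angular frequency ω = 2π / T = 2π / 4.29×10^7 s = 1.46×10^-7 s⁻¹.
√((Cω)² + λ²) = √((0.445)² + 18.5²) = 18.5 W/(m²·K).
Amplitude A = F₀ / √((Cω)²+λ²) = 97.0 / 18.5 = 5.24 K.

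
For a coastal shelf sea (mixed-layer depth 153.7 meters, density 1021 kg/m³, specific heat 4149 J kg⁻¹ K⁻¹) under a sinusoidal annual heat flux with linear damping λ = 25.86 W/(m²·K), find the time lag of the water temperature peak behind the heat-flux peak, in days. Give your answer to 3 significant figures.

Areal heat capacity C = ρ c_p D = 1021 × 4149 × 153.7 = 6.51×10^8 J/(m²·K).
ω = 2π / 3.15×10^7 s = 1.99×10^-7 s⁻¹.
Phase lag φ = arctan(Cω/λ) = arctan(130/25.86) = 1.37 rad.
Time lag = φ / ω = 1.37 / 1.99×10^-7 = 6.90×10^6 s = 79.8 days.

79.8 days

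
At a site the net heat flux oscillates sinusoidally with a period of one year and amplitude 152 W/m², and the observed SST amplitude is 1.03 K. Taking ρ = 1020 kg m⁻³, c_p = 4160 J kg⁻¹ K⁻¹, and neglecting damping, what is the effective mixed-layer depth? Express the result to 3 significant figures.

175 m

ω = 2π / 3.15×10^7 s = 1.99×10^-7 s⁻¹.
Required C = F₀ / (A ω) = 152 / (1.03 × 1.99×10^-7) = 7.41×10^8 J/(m²·K).
D = C / (ρ c_p) = 7.41×10^8 / (1020 × 4160) = 175 m.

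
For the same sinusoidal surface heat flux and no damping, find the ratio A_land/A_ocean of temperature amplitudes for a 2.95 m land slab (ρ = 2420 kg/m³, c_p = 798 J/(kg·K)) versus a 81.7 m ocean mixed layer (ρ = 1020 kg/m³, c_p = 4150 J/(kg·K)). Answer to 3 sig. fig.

C_ocean = 1020 × 4150 × 81.7 = 3.46×10^8 J/(m²·K).
C_land = 2420 × 798 × 2.95 = 5.70×10^6 J/(m²·K).
Undamped amplitude ∝ 1/C, so A_land/A_ocean = C_ocean/C_land = 60.7.

60.7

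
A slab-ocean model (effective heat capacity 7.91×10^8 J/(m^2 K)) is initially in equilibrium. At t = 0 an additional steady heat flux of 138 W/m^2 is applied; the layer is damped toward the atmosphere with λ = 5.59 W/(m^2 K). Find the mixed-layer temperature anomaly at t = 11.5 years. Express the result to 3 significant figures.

22.8 K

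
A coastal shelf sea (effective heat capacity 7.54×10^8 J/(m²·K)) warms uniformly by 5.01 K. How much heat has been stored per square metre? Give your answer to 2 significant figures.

Areal heat capacity C = 7.54×10^8 J/(m²·K) (given).
ΔQ = C ΔT = 7.54×10^8 × 5.01 = 3.78×10^9 J/m².

3.8×10^9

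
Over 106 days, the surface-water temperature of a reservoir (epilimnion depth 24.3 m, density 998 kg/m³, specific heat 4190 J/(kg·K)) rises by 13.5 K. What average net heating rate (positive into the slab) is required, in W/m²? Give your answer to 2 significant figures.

Areal heat capacity C = ρ c_p D = 998 × 4190 × 24.3 = 1.02×10^8 J m⁻² K⁻¹.
Required heat per unit area: Q = C ΔT = 1.02×10^8 × 13.5 = 1.37×10^9 J/m².
Flux F = Q / Δt = 1.37×10^9 / 9.16×10^6 s = 150 W/m².

150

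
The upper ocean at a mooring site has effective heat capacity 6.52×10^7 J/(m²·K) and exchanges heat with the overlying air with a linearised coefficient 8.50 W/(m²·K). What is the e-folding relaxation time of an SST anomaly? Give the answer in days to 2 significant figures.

89 days

Areal heat capacity C = 6.52×10^7 J/(m²·K) (given).
Relaxation time τ = C / λ = 6.52×10^7 / 8.50 = 7.67×10^6 s.
In days: 7.67×10^6 s / (86400 s/day) = 88.8 days.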